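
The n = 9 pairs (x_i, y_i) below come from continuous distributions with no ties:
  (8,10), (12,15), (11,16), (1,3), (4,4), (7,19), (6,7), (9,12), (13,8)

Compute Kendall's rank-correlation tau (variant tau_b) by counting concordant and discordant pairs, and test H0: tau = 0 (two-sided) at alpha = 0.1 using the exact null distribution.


Step 1: Enumerate the 36 unordered pairs (i,j) with i<j and classify each by sign(x_j-x_i) * sign(y_j-y_i).
  (1,2):dx=+4,dy=+5->C; (1,3):dx=+3,dy=+6->C; (1,4):dx=-7,dy=-7->C; (1,5):dx=-4,dy=-6->C
  (1,6):dx=-1,dy=+9->D; (1,7):dx=-2,dy=-3->C; (1,8):dx=+1,dy=+2->C; (1,9):dx=+5,dy=-2->D
  (2,3):dx=-1,dy=+1->D; (2,4):dx=-11,dy=-12->C; (2,5):dx=-8,dy=-11->C; (2,6):dx=-5,dy=+4->D
  (2,7):dx=-6,dy=-8->C; (2,8):dx=-3,dy=-3->C; (2,9):dx=+1,dy=-7->D; (3,4):dx=-10,dy=-13->C
  (3,5):dx=-7,dy=-12->C; (3,6):dx=-4,dy=+3->D; (3,7):dx=-5,dy=-9->C; (3,8):dx=-2,dy=-4->C
  (3,9):dx=+2,dy=-8->D; (4,5):dx=+3,dy=+1->C; (4,6):dx=+6,dy=+16->C; (4,7):dx=+5,dy=+4->C
  (4,8):dx=+8,dy=+9->C; (4,9):dx=+12,dy=+5->C; (5,6):dx=+3,dy=+15->C; (5,7):dx=+2,dy=+3->C
  (5,8):dx=+5,dy=+8->C; (5,9):dx=+9,dy=+4->C; (6,7):dx=-1,dy=-12->C; (6,8):dx=+2,dy=-7->D
  (6,9):dx=+6,dy=-11->D; (7,8):dx=+3,dy=+5->C; (7,9):dx=+7,dy=+1->C; (8,9):dx=+4,dy=-4->D
Step 2: C = 26, D = 10, total pairs = 36.
Step 3: tau = (C - D)/(n(n-1)/2) = (26 - 10)/36 = 0.444444.
Step 4: Exact two-sided p-value (enumerate n! = 362880 permutations of y under H0): p = 0.119439.
Step 5: alpha = 0.1. fail to reject H0.

tau_b = 0.4444 (C=26, D=10), p = 0.119439, fail to reject H0.


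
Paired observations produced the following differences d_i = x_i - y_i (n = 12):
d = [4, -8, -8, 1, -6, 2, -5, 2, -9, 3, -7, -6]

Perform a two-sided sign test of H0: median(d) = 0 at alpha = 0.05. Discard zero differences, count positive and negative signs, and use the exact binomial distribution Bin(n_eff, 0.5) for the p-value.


Step 1: Discard zero differences. Original n = 12; n_eff = number of nonzero differences = 12.
Nonzero differences (with sign): +4, -8, -8, +1, -6, +2, -5, +2, -9, +3, -7, -6
Step 2: Count signs: positive = 5, negative = 7.
Step 3: Under H0: P(positive) = 0.5, so the number of positives S ~ Bin(12, 0.5).
Step 4: Two-sided exact p-value = sum of Bin(12,0.5) probabilities at or below the observed probability = 0.774414.
Step 5: alpha = 0.05. fail to reject H0.

n_eff = 12, pos = 5, neg = 7, p = 0.774414, fail to reject H0.


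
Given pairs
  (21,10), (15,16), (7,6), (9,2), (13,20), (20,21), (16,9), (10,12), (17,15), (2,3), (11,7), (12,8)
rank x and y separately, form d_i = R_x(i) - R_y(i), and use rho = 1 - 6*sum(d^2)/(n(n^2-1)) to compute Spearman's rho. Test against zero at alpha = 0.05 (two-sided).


Step 1: Rank x and y separately (midranks; no ties here).
rank(x): 21->12, 15->8, 7->2, 9->3, 13->7, 20->11, 16->9, 10->4, 17->10, 2->1, 11->5, 12->6
rank(y): 10->7, 16->10, 6->3, 2->1, 20->11, 21->12, 9->6, 12->8, 15->9, 3->2, 7->4, 8->5
Step 2: d_i = R_x(i) - R_y(i); compute d_i^2.
  (12-7)^2=25, (8-10)^2=4, (2-3)^2=1, (3-1)^2=4, (7-11)^2=16, (11-12)^2=1, (9-6)^2=9, (4-8)^2=16, (10-9)^2=1, (1-2)^2=1, (5-4)^2=1, (6-5)^2=1
sum(d^2) = 80.
Step 3: rho = 1 - 6*80 / (12*(12^2 - 1)) = 1 - 480/1716 = 0.720280.
Step 4: Under H0, t = rho * sqrt((n-2)/(1-rho^2)) = 3.2835 ~ t(10).
Step 5: Two-sided p-value from the t-distribution with 10 df = 0.008240.
Step 6: alpha = 0.05. reject H0.

rho = 0.7203, p = 0.008240, reject H0 at alpha = 0.05.


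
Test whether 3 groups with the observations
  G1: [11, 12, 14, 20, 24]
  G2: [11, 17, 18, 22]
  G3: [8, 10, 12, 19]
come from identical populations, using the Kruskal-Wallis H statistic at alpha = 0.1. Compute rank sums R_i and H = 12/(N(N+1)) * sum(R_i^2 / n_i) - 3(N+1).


Step 1: Combine all N = 13 observations and assign midranks.
sorted (value, group, rank): (8,G3,1), (10,G3,2), (11,G1,3.5), (11,G2,3.5), (12,G1,5.5), (12,G3,5.5), (14,G1,7), (17,G2,8), (18,G2,9), (19,G3,10), (20,G1,11), (22,G2,12), (24,G1,13)
Step 2: Sum ranks within each group.
R_1 = 40 (n_1 = 5)
R_2 = 32.5 (n_2 = 4)
R_3 = 18.5 (n_3 = 4)
Step 3: H = 12/(N(N+1)) * sum(R_i^2/n_i) - 3(N+1)
     = 12/(13*14) * (40^2/5 + 32.5^2/4 + 18.5^2/4) - 3*14
     = 0.065934 * 669.625 - 42
     = 2.151099.
Step 4: Ties present; correction factor C = 1 - 12/(13^3 - 13) = 0.994505. Corrected H = 2.151099 / 0.994505 = 2.162983.
Step 5: Under H0, H ~ chi^2(2); p-value = 0.339089.
Step 6: alpha = 0.1. fail to reject H0.

H = 2.1630, df = 2, p = 0.339089, fail to reject H0.


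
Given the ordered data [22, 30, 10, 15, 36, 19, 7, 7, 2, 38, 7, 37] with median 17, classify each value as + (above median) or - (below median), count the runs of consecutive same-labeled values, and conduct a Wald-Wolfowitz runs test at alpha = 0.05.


Step 1: Compute median = 17; label A = above, B = below.
Labels in order: AABBAABBBABA  (n_A = 6, n_B = 6)
Step 2: Count runs R = 7.
Step 3: Under H0 (random ordering), E[R] = 2*n_A*n_B/(n_A+n_B) + 1 = 2*6*6/12 + 1 = 7.0000.
        Var[R] = 2*n_A*n_B*(2*n_A*n_B - n_A - n_B) / ((n_A+n_B)^2 * (n_A+n_B-1)) = 4320/1584 = 2.7273.
        SD[R] = 1.6514.
Step 4: R = E[R], so z = 0 with no continuity correction.
Step 5: Two-sided p-value via normal approximation = 2*(1 - Phi(|z|)) = 1.000000.
Step 6: alpha = 0.05. fail to reject H0.

R = 7, z = 0.0000, p = 1.000000, fail to reject H0.


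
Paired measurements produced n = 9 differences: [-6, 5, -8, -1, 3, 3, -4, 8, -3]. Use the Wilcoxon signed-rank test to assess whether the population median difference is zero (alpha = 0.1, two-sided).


Step 1: Drop any zero differences (none here) and take |d_i|.
|d| = [6, 5, 8, 1, 3, 3, 4, 8, 3]
Step 2: Midrank |d_i| (ties get averaged ranks).
ranks: |6|->7, |5|->6, |8|->8.5, |1|->1, |3|->3, |3|->3, |4|->5, |8|->8.5, |3|->3
Step 3: Attach original signs; sum ranks with positive sign and with negative sign.
W+ = 6 + 3 + 3 + 8.5 = 20.5
W- = 7 + 8.5 + 1 + 5 + 3 = 24.5
(Check: W+ + W- = 45 should equal n(n+1)/2 = 45.)
Step 4: Test statistic W = min(W+, W-) = 20.5.
Step 5: Ties in |d|, so use the tie-corrected normal approximation.
        E[W] = n(n+1)/4 = 9*10/4 = 22.5.
        Tie groups: |d|=3 (t=3), |d|=8 (t=2); sum(t^3 - t) = 30.
        Var[W] = n(n+1)(2n+1)/24 - sum(t^3-t)/48 = 1710/24 - 30/48 = 70.625.
        z = (W - E[W]) / sqrt(Var[W]) = (20.5 - 22.5) / 8.4039 = -0.2380.
        Two-sided p = 2*Phi(z) = 0.811892.
Step 6: alpha = 0.1. fail to reject H0.

W+ = 20.5, W- = 24.5, W = min = 20.5, p = 0.811892, fail to reject H0.


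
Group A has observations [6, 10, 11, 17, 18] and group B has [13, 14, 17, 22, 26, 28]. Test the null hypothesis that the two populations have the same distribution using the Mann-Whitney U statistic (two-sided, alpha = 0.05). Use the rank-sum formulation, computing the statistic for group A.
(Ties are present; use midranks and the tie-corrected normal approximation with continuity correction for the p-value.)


Step 1: Combine and sort all 11 observations; assign midranks.
sorted (value, group): (6,X), (10,X), (11,X), (13,Y), (14,Y), (17,X), (17,Y), (18,X), (22,Y), (26,Y), (28,Y)
ranks: 6->1, 10->2, 11->3, 13->4, 14->5, 17->6.5, 17->6.5, 18->8, 22->9, 26->10, 28->11
Step 2: Rank sum for X: R1 = 1 + 2 + 3 + 6.5 + 8 = 20.5.
Step 3: U_X = R1 - n1(n1+1)/2 = 20.5 - 5*6/2 = 20.5 - 15 = 5.5.
       U_Y = n1*n2 - U_X = 30 - 5.5 = 24.5.
Step 4: Ties are present, so use the tie-corrected normal approximation (with continuity correction) for the p-value.
Step 5: p-value = 0.099576; compare to alpha = 0.05. fail to reject H0.

U_X = 5.5, p = 0.099576, fail to reject H0 at alpha = 0.05.


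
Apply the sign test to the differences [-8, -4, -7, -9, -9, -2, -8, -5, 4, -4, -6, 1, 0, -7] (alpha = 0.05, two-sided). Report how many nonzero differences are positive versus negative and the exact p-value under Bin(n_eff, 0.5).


Step 1: Discard zero differences. Original n = 14; n_eff = number of nonzero differences = 13.
Nonzero differences (with sign): -8, -4, -7, -9, -9, -2, -8, -5, +4, -4, -6, +1, -7
Step 2: Count signs: positive = 2, negative = 11.
Step 3: Under H0: P(positive) = 0.5, so the number of positives S ~ Bin(13, 0.5).
Step 4: Two-sided exact p-value = sum of Bin(13,0.5) probabilities at or below the observed probability = 0.022461.
Step 5: alpha = 0.05. reject H0.

n_eff = 13, pos = 2, neg = 11, p = 0.022461, reject H0.


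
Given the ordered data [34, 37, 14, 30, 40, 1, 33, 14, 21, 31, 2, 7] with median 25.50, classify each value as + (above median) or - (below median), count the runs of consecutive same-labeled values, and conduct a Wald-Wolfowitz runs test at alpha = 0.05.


Step 1: Compute median = 25.50; label A = above, B = below.
Labels in order: AABAABABBABB  (n_A = 6, n_B = 6)
Step 2: Count runs R = 8.
Step 3: Under H0 (random ordering), E[R] = 2*n_A*n_B/(n_A+n_B) + 1 = 2*6*6/12 + 1 = 7.0000.
        Var[R] = 2*n_A*n_B*(2*n_A*n_B - n_A - n_B) / ((n_A+n_B)^2 * (n_A+n_B-1)) = 4320/1584 = 2.7273.
        SD[R] = 1.6514.
Step 4: Continuity-corrected z = (R - 0.5 - E[R]) / SD[R] = (8 - 0.5 - 7.0000) / 1.6514 = 0.3028.
Step 5: Two-sided p-value via normal approximation = 2*(1 - Phi(|z|)) = 0.762069.
Step 6: alpha = 0.05. fail to reject H0.

R = 8, z = 0.3028, p = 0.762069, fail to reject H0.


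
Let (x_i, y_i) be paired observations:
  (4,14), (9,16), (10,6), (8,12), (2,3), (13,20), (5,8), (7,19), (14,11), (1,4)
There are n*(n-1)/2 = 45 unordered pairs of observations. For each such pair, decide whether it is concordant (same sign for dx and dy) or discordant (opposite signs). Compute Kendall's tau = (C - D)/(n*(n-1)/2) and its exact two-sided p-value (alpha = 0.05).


Step 1: Enumerate the 45 unordered pairs (i,j) with i<j and classify each by sign(x_j-x_i) * sign(y_j-y_i).
  (1,2):dx=+5,dy=+2->C; (1,3):dx=+6,dy=-8->D; (1,4):dx=+4,dy=-2->D; (1,5):dx=-2,dy=-11->C
  (1,6):dx=+9,dy=+6->C; (1,7):dx=+1,dy=-6->D; (1,8):dx=+3,dy=+5->C; (1,9):dx=+10,dy=-3->D
  (1,10):dx=-3,dy=-10->C; (2,3):dx=+1,dy=-10->D; (2,4):dx=-1,dy=-4->C; (2,5):dx=-7,dy=-13->C
  (2,6):dx=+4,dy=+4->C; (2,7):dx=-4,dy=-8->C; (2,8):dx=-2,dy=+3->D; (2,9):dx=+5,dy=-5->D
  (2,10):dx=-8,dy=-12->C; (3,4):dx=-2,dy=+6->D; (3,5):dx=-8,dy=-3->C; (3,6):dx=+3,dy=+14->C
  (3,7):dx=-5,dy=+2->D; (3,8):dx=-3,dy=+13->D; (3,9):dx=+4,dy=+5->C; (3,10):dx=-9,dy=-2->C
  (4,5):dx=-6,dy=-9->C; (4,6):dx=+5,dy=+8->C; (4,7):dx=-3,dy=-4->C; (4,8):dx=-1,dy=+7->D
  (4,9):dx=+6,dy=-1->D; (4,10):dx=-7,dy=-8->C; (5,6):dx=+11,dy=+17->C; (5,7):dx=+3,dy=+5->C
  (5,8):dx=+5,dy=+16->C; (5,9):dx=+12,dy=+8->C; (5,10):dx=-1,dy=+1->D; (6,7):dx=-8,dy=-12->C
  (6,8):dx=-6,dy=-1->C; (6,9):dx=+1,dy=-9->D; (6,10):dx=-12,dy=-16->C; (7,8):dx=+2,dy=+11->C
  (7,9):dx=+9,dy=+3->C; (7,10):dx=-4,dy=-4->C; (8,9):dx=+7,dy=-8->D; (8,10):dx=-6,dy=-15->C
  (9,10):dx=-13,dy=-7->C
Step 2: C = 30, D = 15, total pairs = 45.
Step 3: tau = (C - D)/(n(n-1)/2) = (30 - 15)/45 = 0.333333.
Step 4: Exact two-sided p-value (enumerate n! = 3628800 permutations of y under H0): p = 0.216373.
Step 5: alpha = 0.05. fail to reject H0.

tau_b = 0.3333 (C=30, D=15), p = 0.216373, fail to reject H0.


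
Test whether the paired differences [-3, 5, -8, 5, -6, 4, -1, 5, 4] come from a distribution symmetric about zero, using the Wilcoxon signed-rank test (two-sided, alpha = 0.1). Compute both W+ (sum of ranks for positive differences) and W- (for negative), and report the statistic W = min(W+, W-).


Step 1: Drop any zero differences (none here) and take |d_i|.
|d| = [3, 5, 8, 5, 6, 4, 1, 5, 4]
Step 2: Midrank |d_i| (ties get averaged ranks).
ranks: |3|->2, |5|->6, |8|->9, |5|->6, |6|->8, |4|->3.5, |1|->1, |5|->6, |4|->3.5
Step 3: Attach original signs; sum ranks with positive sign and with negative sign.
W+ = 6 + 6 + 3.5 + 6 + 3.5 = 25
W- = 2 + 9 + 8 + 1 = 20
(Check: W+ + W- = 45 should equal n(n+1)/2 = 45.)
Step 4: Test statistic W = min(W+, W-) = 20.
Step 5: Ties in |d|, so use the tie-corrected normal approximation.
        E[W] = n(n+1)/4 = 9*10/4 = 22.5.
        Tie groups: |d|=4 (t=2), |d|=5 (t=3); sum(t^3 - t) = 30.
        Var[W] = n(n+1)(2n+1)/24 - sum(t^3-t)/48 = 1710/24 - 30/48 = 70.625.
        z = (W - E[W]) / sqrt(Var[W]) = (20 - 22.5) / 8.4039 = -0.2975.
        Two-sided p = 2*Phi(z) = 0.766099.
Step 6: alpha = 0.1. fail to reject H0.

W+ = 25, W- = 20, W = min = 20, p = 0.766099, fail to reject H0.


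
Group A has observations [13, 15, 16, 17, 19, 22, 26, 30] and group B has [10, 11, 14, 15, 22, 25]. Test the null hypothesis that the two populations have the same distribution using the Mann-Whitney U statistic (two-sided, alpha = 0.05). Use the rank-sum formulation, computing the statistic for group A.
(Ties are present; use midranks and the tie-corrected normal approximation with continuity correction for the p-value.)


Step 1: Combine and sort all 14 observations; assign midranks.
sorted (value, group): (10,Y), (11,Y), (13,X), (14,Y), (15,X), (15,Y), (16,X), (17,X), (19,X), (22,X), (22,Y), (25,Y), (26,X), (30,X)
ranks: 10->1, 11->2, 13->3, 14->4, 15->5.5, 15->5.5, 16->7, 17->8, 19->9, 22->10.5, 22->10.5, 25->12, 26->13, 30->14
Step 2: Rank sum for X: R1 = 3 + 5.5 + 7 + 8 + 9 + 10.5 + 13 + 14 = 70.
Step 3: U_X = R1 - n1(n1+1)/2 = 70 - 8*9/2 = 70 - 36 = 34.
       U_Y = n1*n2 - U_X = 48 - 34 = 14.
Step 4: Ties are present, so use the tie-corrected normal approximation (with continuity correction) for the p-value.
Step 5: p-value = 0.219016; compare to alpha = 0.05. fail to reject H0.

U_X = 34, p = 0.219016, fail to reject H0 at alpha = 0.05.


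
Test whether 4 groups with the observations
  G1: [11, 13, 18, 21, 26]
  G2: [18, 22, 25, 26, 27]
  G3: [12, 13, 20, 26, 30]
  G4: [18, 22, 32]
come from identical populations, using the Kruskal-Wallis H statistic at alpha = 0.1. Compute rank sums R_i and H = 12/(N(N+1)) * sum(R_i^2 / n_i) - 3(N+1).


Step 1: Combine all N = 18 observations and assign midranks.
sorted (value, group, rank): (11,G1,1), (12,G3,2), (13,G1,3.5), (13,G3,3.5), (18,G1,6), (18,G2,6), (18,G4,6), (20,G3,8), (21,G1,9), (22,G2,10.5), (22,G4,10.5), (25,G2,12), (26,G1,14), (26,G2,14), (26,G3,14), (27,G2,16), (30,G3,17), (32,G4,18)
Step 2: Sum ranks within each group.
R_1 = 33.5 (n_1 = 5)
R_2 = 58.5 (n_2 = 5)
R_3 = 44.5 (n_3 = 5)
R_4 = 34.5 (n_4 = 3)
Step 3: H = 12/(N(N+1)) * sum(R_i^2/n_i) - 3(N+1)
     = 12/(18*19) * (33.5^2/5 + 58.5^2/5 + 44.5^2/5 + 34.5^2/3) - 3*19
     = 0.035088 * 1701.7 - 57
     = 2.708772.
Step 4: Ties present; correction factor C = 1 - 60/(18^3 - 18) = 0.989680. Corrected H = 2.708772 / 0.989680 = 2.737018.
Step 5: Under H0, H ~ chi^2(3); p-value = 0.433973.
Step 6: alpha = 0.1. fail to reject H0.

H = 2.7370, df = 3, p = 0.433973, fail to reject H0.


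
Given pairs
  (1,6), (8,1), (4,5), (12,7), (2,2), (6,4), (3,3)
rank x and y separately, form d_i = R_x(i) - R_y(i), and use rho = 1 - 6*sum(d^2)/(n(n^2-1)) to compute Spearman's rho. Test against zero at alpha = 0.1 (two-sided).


Step 1: Rank x and y separately (midranks; no ties here).
rank(x): 1->1, 8->6, 4->4, 12->7, 2->2, 6->5, 3->3
rank(y): 6->6, 1->1, 5->5, 7->7, 2->2, 4->4, 3->3
Step 2: d_i = R_x(i) - R_y(i); compute d_i^2.
  (1-6)^2=25, (6-1)^2=25, (4-5)^2=1, (7-7)^2=0, (2-2)^2=0, (5-4)^2=1, (3-3)^2=0
sum(d^2) = 52.
Step 3: rho = 1 - 6*52 / (7*(7^2 - 1)) = 1 - 312/336 = 0.071429.
Step 4: Under H0, t = rho * sqrt((n-2)/(1-rho^2)) = 0.1601 ~ t(5).
Step 5: Two-sided p-value from the t-distribution with 5 df = 0.879048.
Step 6: alpha = 0.1. fail to reject H0.

rho = 0.0714, p = 0.879048, fail to reject H0 at alpha = 0.1.


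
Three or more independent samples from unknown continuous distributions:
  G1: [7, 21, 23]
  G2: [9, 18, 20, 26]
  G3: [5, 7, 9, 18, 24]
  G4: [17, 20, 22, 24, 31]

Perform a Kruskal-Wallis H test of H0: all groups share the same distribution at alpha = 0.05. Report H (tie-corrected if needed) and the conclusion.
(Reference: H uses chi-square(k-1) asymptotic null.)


Step 1: Combine all N = 17 observations and assign midranks.
sorted (value, group, rank): (5,G3,1), (7,G1,2.5), (7,G3,2.5), (9,G2,4.5), (9,G3,4.5), (17,G4,6), (18,G2,7.5), (18,G3,7.5), (20,G2,9.5), (20,G4,9.5), (21,G1,11), (22,G4,12), (23,G1,13), (24,G3,14.5), (24,G4,14.5), (26,G2,16), (31,G4,17)
Step 2: Sum ranks within each group.
R_1 = 26.5 (n_1 = 3)
R_2 = 37.5 (n_2 = 4)
R_3 = 30 (n_3 = 5)
R_4 = 59 (n_4 = 5)
Step 3: H = 12/(N(N+1)) * sum(R_i^2/n_i) - 3(N+1)
     = 12/(17*18) * (26.5^2/3 + 37.5^2/4 + 30^2/5 + 59^2/5) - 3*18
     = 0.039216 * 1461.85 - 54
     = 3.327288.
Step 4: Ties present; correction factor C = 1 - 30/(17^3 - 17) = 0.993873. Corrected H = 3.327288 / 0.993873 = 3.347801.
Step 5: Under H0, H ~ chi^2(3); p-value = 0.341045.
Step 6: alpha = 0.05. fail to reject H0.

H = 3.3478, df = 3, p = 0.341045, fail to reject H0.


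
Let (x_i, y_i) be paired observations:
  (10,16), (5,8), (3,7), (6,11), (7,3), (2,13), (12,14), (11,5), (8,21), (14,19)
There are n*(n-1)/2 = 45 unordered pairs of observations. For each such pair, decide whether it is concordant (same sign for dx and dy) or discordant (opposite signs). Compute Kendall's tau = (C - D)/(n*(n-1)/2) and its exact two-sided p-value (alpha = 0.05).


Step 1: Enumerate the 45 unordered pairs (i,j) with i<j and classify each by sign(x_j-x_i) * sign(y_j-y_i).
  (1,2):dx=-5,dy=-8->C; (1,3):dx=-7,dy=-9->C; (1,4):dx=-4,dy=-5->C; (1,5):dx=-3,dy=-13->C
  (1,6):dx=-8,dy=-3->C; (1,7):dx=+2,dy=-2->D; (1,8):dx=+1,dy=-11->D; (1,9):dx=-2,dy=+5->D
  (1,10):dx=+4,dy=+3->C; (2,3):dx=-2,dy=-1->C; (2,4):dx=+1,dy=+3->C; (2,5):dx=+2,dy=-5->D
  (2,6):dx=-3,dy=+5->D; (2,7):dx=+7,dy=+6->C; (2,8):dx=+6,dy=-3->D; (2,9):dx=+3,dy=+13->C
  (2,10):dx=+9,dy=+11->C; (3,4):dx=+3,dy=+4->C; (3,5):dx=+4,dy=-4->D; (3,6):dx=-1,dy=+6->D
  (3,7):dx=+9,dy=+7->C; (3,8):dx=+8,dy=-2->D; (3,9):dx=+5,dy=+14->C; (3,10):dx=+11,dy=+12->C
  (4,5):dx=+1,dy=-8->D; (4,6):dx=-4,dy=+2->D; (4,7):dx=+6,dy=+3->C; (4,8):dx=+5,dy=-6->D
  (4,9):dx=+2,dy=+10->C; (4,10):dx=+8,dy=+8->C; (5,6):dx=-5,dy=+10->D; (5,7):dx=+5,dy=+11->C
  (5,8):dx=+4,dy=+2->C; (5,9):dx=+1,dy=+18->C; (5,10):dx=+7,dy=+16->C; (6,7):dx=+10,dy=+1->C
  (6,8):dx=+9,dy=-8->D; (6,9):dx=+6,dy=+8->C; (6,10):dx=+12,dy=+6->C; (7,8):dx=-1,dy=-9->C
  (7,9):dx=-4,dy=+7->D; (7,10):dx=+2,dy=+5->C; (8,9):dx=-3,dy=+16->D; (8,10):dx=+3,dy=+14->C
  (9,10):dx=+6,dy=-2->D
Step 2: C = 28, D = 17, total pairs = 45.
Step 3: tau = (C - D)/(n(n-1)/2) = (28 - 17)/45 = 0.244444.
Step 4: Exact two-sided p-value (enumerate n! = 3628800 permutations of y under H0): p = 0.380720.
Step 5: alpha = 0.05. fail to reject H0.

tau_b = 0.2444 (C=28, D=17), p = 0.380720, fail to reject H0.


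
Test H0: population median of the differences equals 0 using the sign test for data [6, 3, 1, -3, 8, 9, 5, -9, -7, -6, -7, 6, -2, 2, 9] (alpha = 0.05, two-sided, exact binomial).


Step 1: Discard zero differences. Original n = 15; n_eff = number of nonzero differences = 15.
Nonzero differences (with sign): +6, +3, +1, -3, +8, +9, +5, -9, -7, -6, -7, +6, -2, +2, +9
Step 2: Count signs: positive = 9, negative = 6.
Step 3: Under H0: P(positive) = 0.5, so the number of positives S ~ Bin(15, 0.5).
Step 4: Two-sided exact p-value = sum of Bin(15,0.5) probabilities at or below the observed probability = 0.607239.
Step 5: alpha = 0.05. fail to reject H0.

n_eff = 15, pos = 9, neg = 6, p = 0.607239, fail to reject H0.


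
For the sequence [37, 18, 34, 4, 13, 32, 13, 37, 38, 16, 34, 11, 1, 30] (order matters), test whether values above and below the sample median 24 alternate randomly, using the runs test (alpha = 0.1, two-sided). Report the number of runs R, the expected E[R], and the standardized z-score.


Step 1: Compute median = 24; label A = above, B = below.
Labels in order: ABABBABAABABBA  (n_A = 7, n_B = 7)
Step 2: Count runs R = 11.
Step 3: Under H0 (random ordering), E[R] = 2*n_A*n_B/(n_A+n_B) + 1 = 2*7*7/14 + 1 = 8.0000.
        Var[R] = 2*n_A*n_B*(2*n_A*n_B - n_A - n_B) / ((n_A+n_B)^2 * (n_A+n_B-1)) = 8232/2548 = 3.2308.
        SD[R] = 1.7974.
Step 4: Continuity-corrected z = (R - 0.5 - E[R]) / SD[R] = (11 - 0.5 - 8.0000) / 1.7974 = 1.3909.
Step 5: Two-sided p-value via normal approximation = 2*(1 - Phi(|z|)) = 0.164264.
Step 6: alpha = 0.1. fail to reject H0.

R = 11, z = 1.3909, p = 0.164264, fail to reject H0.


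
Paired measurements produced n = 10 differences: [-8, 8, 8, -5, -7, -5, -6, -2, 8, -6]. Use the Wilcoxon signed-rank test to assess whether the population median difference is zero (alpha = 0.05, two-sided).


Step 1: Drop any zero differences (none here) and take |d_i|.
|d| = [8, 8, 8, 5, 7, 5, 6, 2, 8, 6]
Step 2: Midrank |d_i| (ties get averaged ranks).
ranks: |8|->8.5, |8|->8.5, |8|->8.5, |5|->2.5, |7|->6, |5|->2.5, |6|->4.5, |2|->1, |8|->8.5, |6|->4.5
Step 3: Attach original signs; sum ranks with positive sign and with negative sign.
W+ = 8.5 + 8.5 + 8.5 = 25.5
W- = 8.5 + 2.5 + 6 + 2.5 + 4.5 + 1 + 4.5 = 29.5
(Check: W+ + W- = 55 should equal n(n+1)/2 = 55.)
Step 4: Test statistic W = min(W+, W-) = 25.5.
Step 5: Ties in |d|, so use the tie-corrected normal approximation.
        E[W] = n(n+1)/4 = 10*11/4 = 27.5.
        Tie groups: |d|=5 (t=2), |d|=6 (t=2), |d|=8 (t=4); sum(t^3 - t) = 72.
        Var[W] = n(n+1)(2n+1)/24 - sum(t^3-t)/48 = 2310/24 - 72/48 = 94.75.
        z = (W - E[W]) / sqrt(Var[W]) = (25.5 - 27.5) / 9.7340 = -0.2055.
        Two-sided p = 2*Phi(z) = 0.837208.
Step 6: alpha = 0.05. fail to reject H0.

W+ = 25.5, W- = 29.5, W = min = 25.5, p = 0.837208, fail to reject H0.


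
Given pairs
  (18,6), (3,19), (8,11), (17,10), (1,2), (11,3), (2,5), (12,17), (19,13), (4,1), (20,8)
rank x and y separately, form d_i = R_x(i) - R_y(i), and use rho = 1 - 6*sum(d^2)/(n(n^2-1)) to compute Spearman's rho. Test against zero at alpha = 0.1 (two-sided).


Step 1: Rank x and y separately (midranks; no ties here).
rank(x): 18->9, 3->3, 8->5, 17->8, 1->1, 11->6, 2->2, 12->7, 19->10, 4->4, 20->11
rank(y): 6->5, 19->11, 11->8, 10->7, 2->2, 3->3, 5->4, 17->10, 13->9, 1->1, 8->6
Step 2: d_i = R_x(i) - R_y(i); compute d_i^2.
  (9-5)^2=16, (3-11)^2=64, (5-8)^2=9, (8-7)^2=1, (1-2)^2=1, (6-3)^2=9, (2-4)^2=4, (7-10)^2=9, (10-9)^2=1, (4-1)^2=9, (11-6)^2=25
sum(d^2) = 148.
Step 3: rho = 1 - 6*148 / (11*(11^2 - 1)) = 1 - 888/1320 = 0.327273.
Step 4: Under H0, t = rho * sqrt((n-2)/(1-rho^2)) = 1.0390 ~ t(9).
Step 5: Two-sided p-value from the t-distribution with 9 df = 0.325895.
Step 6: alpha = 0.1. fail to reject H0.

rho = 0.3273, p = 0.325895, fail to reject H0 at alpha = 0.1.


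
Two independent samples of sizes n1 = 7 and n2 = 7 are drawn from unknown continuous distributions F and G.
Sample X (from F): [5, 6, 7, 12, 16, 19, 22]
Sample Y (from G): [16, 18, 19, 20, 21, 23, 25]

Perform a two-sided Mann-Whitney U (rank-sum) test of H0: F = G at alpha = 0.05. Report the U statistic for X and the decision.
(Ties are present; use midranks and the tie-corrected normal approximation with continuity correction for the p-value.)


Step 1: Combine and sort all 14 observations; assign midranks.
sorted (value, group): (5,X), (6,X), (7,X), (12,X), (16,X), (16,Y), (18,Y), (19,X), (19,Y), (20,Y), (21,Y), (22,X), (23,Y), (25,Y)
ranks: 5->1, 6->2, 7->3, 12->4, 16->5.5, 16->5.5, 18->7, 19->8.5, 19->8.5, 20->10, 21->11, 22->12, 23->13, 25->14
Step 2: Rank sum for X: R1 = 1 + 2 + 3 + 4 + 5.5 + 8.5 + 12 = 36.
Step 3: U_X = R1 - n1(n1+1)/2 = 36 - 7*8/2 = 36 - 28 = 8.
       U_Y = n1*n2 - U_X = 49 - 8 = 41.
Step 4: Ties are present, so use the tie-corrected normal approximation (with continuity correction) for the p-value.
Step 5: p-value = 0.040471; compare to alpha = 0.05. reject H0.

U_X = 8, p = 0.040471, reject H0 at alpha = 0.05.


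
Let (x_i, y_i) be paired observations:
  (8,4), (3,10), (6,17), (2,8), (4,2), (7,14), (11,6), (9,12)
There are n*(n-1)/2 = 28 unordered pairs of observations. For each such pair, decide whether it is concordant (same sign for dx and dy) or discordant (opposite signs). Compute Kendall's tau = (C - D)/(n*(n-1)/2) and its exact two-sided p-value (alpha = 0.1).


Step 1: Enumerate the 28 unordered pairs (i,j) with i<j and classify each by sign(x_j-x_i) * sign(y_j-y_i).
  (1,2):dx=-5,dy=+6->D; (1,3):dx=-2,dy=+13->D; (1,4):dx=-6,dy=+4->D; (1,5):dx=-4,dy=-2->C
  (1,6):dx=-1,dy=+10->D; (1,7):dx=+3,dy=+2->C; (1,8):dx=+1,dy=+8->C; (2,3):dx=+3,dy=+7->C
  (2,4):dx=-1,dy=-2->C; (2,5):dx=+1,dy=-8->D; (2,6):dx=+4,dy=+4->C; (2,7):dx=+8,dy=-4->D
  (2,8):dx=+6,dy=+2->C; (3,4):dx=-4,dy=-9->C; (3,5):dx=-2,dy=-15->C; (3,6):dx=+1,dy=-3->D
  (3,7):dx=+5,dy=-11->D; (3,8):dx=+3,dy=-5->D; (4,5):dx=+2,dy=-6->D; (4,6):dx=+5,dy=+6->C
  (4,7):dx=+9,dy=-2->D; (4,8):dx=+7,dy=+4->C; (5,6):dx=+3,dy=+12->C; (5,7):dx=+7,dy=+4->C
  (5,8):dx=+5,dy=+10->C; (6,7):dx=+4,dy=-8->D; (6,8):dx=+2,dy=-2->D; (7,8):dx=-2,dy=+6->D
Step 2: C = 14, D = 14, total pairs = 28.
Step 3: tau = (C - D)/(n(n-1)/2) = (14 - 14)/28 = 0.000000.
Step 4: Exact two-sided p-value (enumerate n! = 40320 permutations of y under H0): p = 1.000000.
Step 5: alpha = 0.1. fail to reject H0.

tau_b = 0.0000 (C=14, D=14), p = 1.000000, fail to reject H0.


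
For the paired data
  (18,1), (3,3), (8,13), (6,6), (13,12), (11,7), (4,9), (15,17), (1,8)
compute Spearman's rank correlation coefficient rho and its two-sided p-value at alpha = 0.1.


Step 1: Rank x and y separately (midranks; no ties here).
rank(x): 18->9, 3->2, 8->5, 6->4, 13->7, 11->6, 4->3, 15->8, 1->1
rank(y): 1->1, 3->2, 13->8, 6->3, 12->7, 7->4, 9->6, 17->9, 8->5
Step 2: d_i = R_x(i) - R_y(i); compute d_i^2.
  (9-1)^2=64, (2-2)^2=0, (5-8)^2=9, (4-3)^2=1, (7-7)^2=0, (6-4)^2=4, (3-6)^2=9, (8-9)^2=1, (1-5)^2=16
sum(d^2) = 104.
Step 3: rho = 1 - 6*104 / (9*(9^2 - 1)) = 1 - 624/720 = 0.133333.
Step 4: Under H0, t = rho * sqrt((n-2)/(1-rho^2)) = 0.3559 ~ t(7).
Step 5: Two-sided p-value from the t-distribution with 7 df = 0.732368.
Step 6: alpha = 0.1. fail to reject H0.

rho = 0.1333, p = 0.732368, fail to reject H0 at alpha = 0.1.


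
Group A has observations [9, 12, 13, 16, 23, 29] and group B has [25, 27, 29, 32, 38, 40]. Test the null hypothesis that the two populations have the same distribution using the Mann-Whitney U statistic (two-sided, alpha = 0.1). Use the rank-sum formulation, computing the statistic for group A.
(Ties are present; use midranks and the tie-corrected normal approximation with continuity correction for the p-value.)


Step 1: Combine and sort all 12 observations; assign midranks.
sorted (value, group): (9,X), (12,X), (13,X), (16,X), (23,X), (25,Y), (27,Y), (29,X), (29,Y), (32,Y), (38,Y), (40,Y)
ranks: 9->1, 12->2, 13->3, 16->4, 23->5, 25->6, 27->7, 29->8.5, 29->8.5, 32->10, 38->11, 40->12
Step 2: Rank sum for X: R1 = 1 + 2 + 3 + 4 + 5 + 8.5 = 23.5.
Step 3: U_X = R1 - n1(n1+1)/2 = 23.5 - 6*7/2 = 23.5 - 21 = 2.5.
       U_Y = n1*n2 - U_X = 36 - 2.5 = 33.5.
Step 4: Ties are present, so use the tie-corrected normal approximation (with continuity correction) for the p-value.
Step 5: p-value = 0.016122; compare to alpha = 0.1. reject H0.

U_X = 2.5, p = 0.016122, reject H0 at alpha = 0.1.


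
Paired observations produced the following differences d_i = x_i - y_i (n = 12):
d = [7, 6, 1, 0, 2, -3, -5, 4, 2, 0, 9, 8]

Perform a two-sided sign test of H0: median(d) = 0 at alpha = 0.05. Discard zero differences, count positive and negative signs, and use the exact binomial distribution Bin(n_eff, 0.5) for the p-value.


Step 1: Discard zero differences. Original n = 12; n_eff = number of nonzero differences = 10.
Nonzero differences (with sign): +7, +6, +1, +2, -3, -5, +4, +2, +9, +8
Step 2: Count signs: positive = 8, negative = 2.
Step 3: Under H0: P(positive) = 0.5, so the number of positives S ~ Bin(10, 0.5).
Step 4: Two-sided exact p-value = sum of Bin(10,0.5) probabilities at or below the observed probability = 0.109375.
Step 5: alpha = 0.05. fail to reject H0.

n_eff = 10, pos = 8, neg = 2, p = 0.109375, fail to reject H0.


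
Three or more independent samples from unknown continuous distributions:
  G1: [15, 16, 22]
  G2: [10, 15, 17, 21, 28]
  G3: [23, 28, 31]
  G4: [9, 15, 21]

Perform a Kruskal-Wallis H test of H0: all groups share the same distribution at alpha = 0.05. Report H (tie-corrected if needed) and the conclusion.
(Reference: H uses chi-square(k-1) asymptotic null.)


Step 1: Combine all N = 14 observations and assign midranks.
sorted (value, group, rank): (9,G4,1), (10,G2,2), (15,G1,4), (15,G2,4), (15,G4,4), (16,G1,6), (17,G2,7), (21,G2,8.5), (21,G4,8.5), (22,G1,10), (23,G3,11), (28,G2,12.5), (28,G3,12.5), (31,G3,14)
Step 2: Sum ranks within each group.
R_1 = 20 (n_1 = 3)
R_2 = 34 (n_2 = 5)
R_3 = 37.5 (n_3 = 3)
R_4 = 13.5 (n_4 = 3)
Step 3: H = 12/(N(N+1)) * sum(R_i^2/n_i) - 3(N+1)
     = 12/(14*15) * (20^2/3 + 34^2/5 + 37.5^2/3 + 13.5^2/3) - 3*15
     = 0.057143 * 894.033 - 45
     = 6.087619.
Step 4: Ties present; correction factor C = 1 - 36/(14^3 - 14) = 0.986813. Corrected H = 6.087619 / 0.986813 = 6.168968.
Step 5: Under H0, H ~ chi^2(3); p-value = 0.103673.
Step 6: alpha = 0.05. fail to reject H0.

H = 6.1690, df = 3, p = 0.103673, fail to reject H0.


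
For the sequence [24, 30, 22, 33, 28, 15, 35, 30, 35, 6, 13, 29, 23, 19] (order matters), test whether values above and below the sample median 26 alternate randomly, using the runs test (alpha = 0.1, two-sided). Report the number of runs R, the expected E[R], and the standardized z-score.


Step 1: Compute median = 26; label A = above, B = below.
Labels in order: BABAABAAABBABB  (n_A = 7, n_B = 7)
Step 2: Count runs R = 9.
Step 3: Under H0 (random ordering), E[R] = 2*n_A*n_B/(n_A+n_B) + 1 = 2*7*7/14 + 1 = 8.0000.
        Var[R] = 2*n_A*n_B*(2*n_A*n_B - n_A - n_B) / ((n_A+n_B)^2 * (n_A+n_B-1)) = 8232/2548 = 3.2308.
        SD[R] = 1.7974.
Step 4: Continuity-corrected z = (R - 0.5 - E[R]) / SD[R] = (9 - 0.5 - 8.0000) / 1.7974 = 0.2782.
Step 5: Two-sided p-value via normal approximation = 2*(1 - Phi(|z|)) = 0.780879.
Step 6: alpha = 0.1. fail to reject H0.

R = 9, z = 0.2782, p = 0.780879, fail to reject H0.


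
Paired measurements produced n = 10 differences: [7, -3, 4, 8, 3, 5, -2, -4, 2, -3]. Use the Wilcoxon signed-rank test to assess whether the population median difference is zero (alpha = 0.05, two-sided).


Step 1: Drop any zero differences (none here) and take |d_i|.
|d| = [7, 3, 4, 8, 3, 5, 2, 4, 2, 3]
Step 2: Midrank |d_i| (ties get averaged ranks).
ranks: |7|->9, |3|->4, |4|->6.5, |8|->10, |3|->4, |5|->8, |2|->1.5, |4|->6.5, |2|->1.5, |3|->4
Step 3: Attach original signs; sum ranks with positive sign and with negative sign.
W+ = 9 + 6.5 + 10 + 4 + 8 + 1.5 = 39
W- = 4 + 1.5 + 6.5 + 4 = 16
(Check: W+ + W- = 55 should equal n(n+1)/2 = 55.)
Step 4: Test statistic W = min(W+, W-) = 16.
Step 5: Ties in |d|, so use the tie-corrected normal approximation.
        E[W] = n(n+1)/4 = 10*11/4 = 27.5.
        Tie groups: |d|=2 (t=2), |d|=3 (t=3), |d|=4 (t=2); sum(t^3 - t) = 36.
        Var[W] = n(n+1)(2n+1)/24 - sum(t^3-t)/48 = 2310/24 - 36/48 = 95.5.
        z = (W - E[W]) / sqrt(Var[W]) = (16 - 27.5) / 9.7724 = -1.1768.
        Two-sided p = 2*Phi(z) = 0.239282.
Step 6: alpha = 0.05. fail to reject H0.

W+ = 39, W- = 16, W = min = 16, p = 0.239282, fail to reject H0.


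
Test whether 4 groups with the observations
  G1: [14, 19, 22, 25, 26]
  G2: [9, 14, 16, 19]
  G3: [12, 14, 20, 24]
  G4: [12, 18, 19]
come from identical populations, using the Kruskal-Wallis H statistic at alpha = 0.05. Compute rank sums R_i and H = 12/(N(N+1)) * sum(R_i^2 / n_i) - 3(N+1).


Step 1: Combine all N = 16 observations and assign midranks.
sorted (value, group, rank): (9,G2,1), (12,G3,2.5), (12,G4,2.5), (14,G1,5), (14,G2,5), (14,G3,5), (16,G2,7), (18,G4,8), (19,G1,10), (19,G2,10), (19,G4,10), (20,G3,12), (22,G1,13), (24,G3,14), (25,G1,15), (26,G1,16)
Step 2: Sum ranks within each group.
R_1 = 59 (n_1 = 5)
R_2 = 23 (n_2 = 4)
R_3 = 33.5 (n_3 = 4)
R_4 = 20.5 (n_4 = 3)
Step 3: H = 12/(N(N+1)) * sum(R_i^2/n_i) - 3(N+1)
     = 12/(16*17) * (59^2/5 + 23^2/4 + 33.5^2/4 + 20.5^2/3) - 3*17
     = 0.044118 * 1249.1 - 51
     = 4.107169.
Step 4: Ties present; correction factor C = 1 - 54/(16^3 - 16) = 0.986765. Corrected H = 4.107169 / 0.986765 = 4.162258.
Step 5: Under H0, H ~ chi^2(3); p-value = 0.244468.
Step 6: alpha = 0.05. fail to reject H0.

H = 4.1623, df = 3, p = 0.244468, fail to reject H0.


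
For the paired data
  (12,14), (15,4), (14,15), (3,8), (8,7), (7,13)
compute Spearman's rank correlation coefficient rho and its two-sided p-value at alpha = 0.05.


Step 1: Rank x and y separately (midranks; no ties here).
rank(x): 12->4, 15->6, 14->5, 3->1, 8->3, 7->2
rank(y): 14->5, 4->1, 15->6, 8->3, 7->2, 13->4
Step 2: d_i = R_x(i) - R_y(i); compute d_i^2.
  (4-5)^2=1, (6-1)^2=25, (5-6)^2=1, (1-3)^2=4, (3-2)^2=1, (2-4)^2=4
sum(d^2) = 36.
Step 3: rho = 1 - 6*36 / (6*(6^2 - 1)) = 1 - 216/210 = -0.028571.
Step 4: Under H0, t = rho * sqrt((n-2)/(1-rho^2)) = -0.0572 ~ t(4).
Step 5: Two-sided p-value from the t-distribution with 4 df = 0.957155.
Step 6: alpha = 0.05. fail to reject H0.

rho = -0.0286, p = 0.957155, fail to reject H0 at alpha = 0.05.


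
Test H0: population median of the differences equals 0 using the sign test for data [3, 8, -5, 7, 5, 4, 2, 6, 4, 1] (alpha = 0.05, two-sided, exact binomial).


Step 1: Discard zero differences. Original n = 10; n_eff = number of nonzero differences = 10.
Nonzero differences (with sign): +3, +8, -5, +7, +5, +4, +2, +6, +4, +1
Step 2: Count signs: positive = 9, negative = 1.
Step 3: Under H0: P(positive) = 0.5, so the number of positives S ~ Bin(10, 0.5).
Step 4: Two-sided exact p-value = sum of Bin(10,0.5) probabilities at or below the observed probability = 0.021484.
Step 5: alpha = 0.05. reject H0.

n_eff = 10, pos = 9, neg = 1, p = 0.021484, reject H0.


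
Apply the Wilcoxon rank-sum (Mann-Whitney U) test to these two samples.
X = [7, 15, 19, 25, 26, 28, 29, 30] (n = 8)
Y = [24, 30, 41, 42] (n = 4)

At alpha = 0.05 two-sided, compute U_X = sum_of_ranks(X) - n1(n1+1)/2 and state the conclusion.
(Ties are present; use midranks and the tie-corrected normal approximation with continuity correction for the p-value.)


Step 1: Combine and sort all 12 observations; assign midranks.
sorted (value, group): (7,X), (15,X), (19,X), (24,Y), (25,X), (26,X), (28,X), (29,X), (30,X), (30,Y), (41,Y), (42,Y)
ranks: 7->1, 15->2, 19->3, 24->4, 25->5, 26->6, 28->7, 29->8, 30->9.5, 30->9.5, 41->11, 42->12
Step 2: Rank sum for X: R1 = 1 + 2 + 3 + 5 + 6 + 7 + 8 + 9.5 = 41.5.
Step 3: U_X = R1 - n1(n1+1)/2 = 41.5 - 8*9/2 = 41.5 - 36 = 5.5.
       U_Y = n1*n2 - U_X = 32 - 5.5 = 26.5.
Step 4: Ties are present, so use the tie-corrected normal approximation (with continuity correction) for the p-value.
Step 5: p-value = 0.088869; compare to alpha = 0.05. fail to reject H0.

U_X = 5.5, p = 0.088869, fail to reject H0 at alpha = 0.05.


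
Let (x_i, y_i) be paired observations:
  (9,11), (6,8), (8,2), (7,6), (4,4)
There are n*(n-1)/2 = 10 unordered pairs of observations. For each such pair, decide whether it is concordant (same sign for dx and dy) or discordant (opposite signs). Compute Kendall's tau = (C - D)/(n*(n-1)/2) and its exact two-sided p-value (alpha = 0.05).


Step 1: Enumerate the 10 unordered pairs (i,j) with i<j and classify each by sign(x_j-x_i) * sign(y_j-y_i).
  (1,2):dx=-3,dy=-3->C; (1,3):dx=-1,dy=-9->C; (1,4):dx=-2,dy=-5->C; (1,5):dx=-5,dy=-7->C
  (2,3):dx=+2,dy=-6->D; (2,4):dx=+1,dy=-2->D; (2,5):dx=-2,dy=-4->C; (3,4):dx=-1,dy=+4->D
  (3,5):dx=-4,dy=+2->D; (4,5):dx=-3,dy=-2->C
Step 2: C = 6, D = 4, total pairs = 10.
Step 3: tau = (C - D)/(n(n-1)/2) = (6 - 4)/10 = 0.200000.
Step 4: Exact two-sided p-value (enumerate n! = 120 permutations of y under H0): p = 0.816667.
Step 5: alpha = 0.05. fail to reject H0.

tau_b = 0.2000 (C=6, D=4), p = 0.816667, fail to reject H0.


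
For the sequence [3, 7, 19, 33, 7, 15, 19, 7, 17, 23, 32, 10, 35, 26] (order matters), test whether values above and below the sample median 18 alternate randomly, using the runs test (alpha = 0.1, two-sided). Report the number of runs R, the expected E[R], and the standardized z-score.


Step 1: Compute median = 18; label A = above, B = below.
Labels in order: BBAABBABBAABAA  (n_A = 7, n_B = 7)
Step 2: Count runs R = 8.
Step 3: Under H0 (random ordering), E[R] = 2*n_A*n_B/(n_A+n_B) + 1 = 2*7*7/14 + 1 = 8.0000.
        Var[R] = 2*n_A*n_B*(2*n_A*n_B - n_A - n_B) / ((n_A+n_B)^2 * (n_A+n_B-1)) = 8232/2548 = 3.2308.
        SD[R] = 1.7974.
Step 4: R = E[R], so z = 0 with no continuity correction.
Step 5: Two-sided p-value via normal approximation = 2*(1 - Phi(|z|)) = 1.000000.
Step 6: alpha = 0.1. fail to reject H0.

R = 8, z = 0.0000, p = 1.000000, fail to reject H0.


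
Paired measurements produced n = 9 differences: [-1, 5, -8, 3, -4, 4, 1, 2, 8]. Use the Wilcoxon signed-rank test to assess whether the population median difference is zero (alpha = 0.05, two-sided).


Step 1: Drop any zero differences (none here) and take |d_i|.
|d| = [1, 5, 8, 3, 4, 4, 1, 2, 8]
Step 2: Midrank |d_i| (ties get averaged ranks).
ranks: |1|->1.5, |5|->7, |8|->8.5, |3|->4, |4|->5.5, |4|->5.5, |1|->1.5, |2|->3, |8|->8.5
Step 3: Attach original signs; sum ranks with positive sign and with negative sign.
W+ = 7 + 4 + 5.5 + 1.5 + 3 + 8.5 = 29.5
W- = 1.5 + 8.5 + 5.5 = 15.5
(Check: W+ + W- = 45 should equal n(n+1)/2 = 45.)
Step 4: Test statistic W = min(W+, W-) = 15.5.
Step 5: Ties in |d|, so use the tie-corrected normal approximation.
        E[W] = n(n+1)/4 = 9*10/4 = 22.5.
        Tie groups: |d|=1 (t=2), |d|=4 (t=2), |d|=8 (t=2); sum(t^3 - t) = 18.
        Var[W] = n(n+1)(2n+1)/24 - sum(t^3-t)/48 = 1710/24 - 18/48 = 70.875.
        z = (W - E[W]) / sqrt(Var[W]) = (15.5 - 22.5) / 8.4187 = -0.8315.
        Two-sided p = 2*Phi(z) = 0.405703.
Step 6: alpha = 0.05. fail to reject H0.

W+ = 29.5, W- = 15.5, W = min = 15.5, p = 0.405703, fail to reject H0.


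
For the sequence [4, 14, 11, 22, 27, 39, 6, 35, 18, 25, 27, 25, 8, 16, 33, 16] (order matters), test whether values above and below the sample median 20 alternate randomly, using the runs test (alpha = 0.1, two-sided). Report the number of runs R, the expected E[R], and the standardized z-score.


Step 1: Compute median = 20; label A = above, B = below.
Labels in order: BBBAAABABAAABBAB  (n_A = 8, n_B = 8)
Step 2: Count runs R = 9.
Step 3: Under H0 (random ordering), E[R] = 2*n_A*n_B/(n_A+n_B) + 1 = 2*8*8/16 + 1 = 9.0000.
        Var[R] = 2*n_A*n_B*(2*n_A*n_B - n_A - n_B) / ((n_A+n_B)^2 * (n_A+n_B-1)) = 14336/3840 = 3.7333.
        SD[R] = 1.9322.
Step 4: R = E[R], so z = 0 with no continuity correction.
Step 5: Two-sided p-value via normal approximation = 2*(1 - Phi(|z|)) = 1.000000.
Step 6: alpha = 0.1. fail to reject H0.

R = 9, z = 0.0000, p = 1.000000, fail to reject H0.


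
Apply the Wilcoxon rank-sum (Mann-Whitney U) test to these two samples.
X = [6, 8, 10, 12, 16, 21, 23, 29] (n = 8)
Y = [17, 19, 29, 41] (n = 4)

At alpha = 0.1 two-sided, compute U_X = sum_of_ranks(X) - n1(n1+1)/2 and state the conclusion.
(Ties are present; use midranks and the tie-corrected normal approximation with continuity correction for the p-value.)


Step 1: Combine and sort all 12 observations; assign midranks.
sorted (value, group): (6,X), (8,X), (10,X), (12,X), (16,X), (17,Y), (19,Y), (21,X), (23,X), (29,X), (29,Y), (41,Y)
ranks: 6->1, 8->2, 10->3, 12->4, 16->5, 17->6, 19->7, 21->8, 23->9, 29->10.5, 29->10.5, 41->12
Step 2: Rank sum for X: R1 = 1 + 2 + 3 + 4 + 5 + 8 + 9 + 10.5 = 42.5.
Step 3: U_X = R1 - n1(n1+1)/2 = 42.5 - 8*9/2 = 42.5 - 36 = 6.5.
       U_Y = n1*n2 - U_X = 32 - 6.5 = 25.5.
Step 4: Ties are present, so use the tie-corrected normal approximation (with continuity correction) for the p-value.
Step 5: p-value = 0.125707; compare to alpha = 0.1. fail to reject H0.

U_X = 6.5, p = 0.125707, fail to reject H0 at alpha = 0.1.


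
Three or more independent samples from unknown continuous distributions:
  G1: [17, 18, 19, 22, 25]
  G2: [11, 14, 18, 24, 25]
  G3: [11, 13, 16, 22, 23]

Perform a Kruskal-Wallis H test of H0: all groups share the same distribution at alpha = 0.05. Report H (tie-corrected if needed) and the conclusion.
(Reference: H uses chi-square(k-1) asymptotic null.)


Step 1: Combine all N = 15 observations and assign midranks.
sorted (value, group, rank): (11,G2,1.5), (11,G3,1.5), (13,G3,3), (14,G2,4), (16,G3,5), (17,G1,6), (18,G1,7.5), (18,G2,7.5), (19,G1,9), (22,G1,10.5), (22,G3,10.5), (23,G3,12), (24,G2,13), (25,G1,14.5), (25,G2,14.5)
Step 2: Sum ranks within each group.
R_1 = 47.5 (n_1 = 5)
R_2 = 40.5 (n_2 = 5)
R_3 = 32 (n_3 = 5)
Step 3: H = 12/(N(N+1)) * sum(R_i^2/n_i) - 3(N+1)
     = 12/(15*16) * (47.5^2/5 + 40.5^2/5 + 32^2/5) - 3*16
     = 0.050000 * 984.1 - 48
     = 1.205000.
Step 4: Ties present; correction factor C = 1 - 24/(15^3 - 15) = 0.992857. Corrected H = 1.205000 / 0.992857 = 1.213669.
Step 5: Under H0, H ~ chi^2(2); p-value = 0.545074.
Step 6: alpha = 0.05. fail to reject H0.

H = 1.2137, df = 2, p = 0.545074, fail to reject H0.
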